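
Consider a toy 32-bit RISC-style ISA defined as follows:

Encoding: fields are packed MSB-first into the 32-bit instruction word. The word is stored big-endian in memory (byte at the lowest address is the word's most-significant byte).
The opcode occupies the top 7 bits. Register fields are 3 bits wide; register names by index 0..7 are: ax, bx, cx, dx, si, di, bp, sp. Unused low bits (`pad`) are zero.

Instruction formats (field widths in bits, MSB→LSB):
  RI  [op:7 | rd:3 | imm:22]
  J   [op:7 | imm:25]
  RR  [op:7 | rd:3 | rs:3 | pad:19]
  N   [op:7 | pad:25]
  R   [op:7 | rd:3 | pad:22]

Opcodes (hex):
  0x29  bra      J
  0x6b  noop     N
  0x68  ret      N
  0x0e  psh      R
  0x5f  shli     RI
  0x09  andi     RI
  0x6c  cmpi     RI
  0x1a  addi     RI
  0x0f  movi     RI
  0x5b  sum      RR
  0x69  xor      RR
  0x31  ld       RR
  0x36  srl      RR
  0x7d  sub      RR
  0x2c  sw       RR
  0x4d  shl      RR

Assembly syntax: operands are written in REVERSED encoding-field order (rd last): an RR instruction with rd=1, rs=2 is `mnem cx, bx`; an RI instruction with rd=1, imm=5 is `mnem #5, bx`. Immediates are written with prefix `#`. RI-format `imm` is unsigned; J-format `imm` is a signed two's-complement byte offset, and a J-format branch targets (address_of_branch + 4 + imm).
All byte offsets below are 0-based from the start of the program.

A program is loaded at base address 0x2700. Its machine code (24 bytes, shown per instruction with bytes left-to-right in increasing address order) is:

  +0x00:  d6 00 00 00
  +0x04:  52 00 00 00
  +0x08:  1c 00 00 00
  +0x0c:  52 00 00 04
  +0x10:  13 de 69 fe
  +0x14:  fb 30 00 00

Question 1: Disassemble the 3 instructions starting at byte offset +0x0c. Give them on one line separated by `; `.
bra #4; andi #1993214, sp; sub bp, si

[0c] 52 00 00 04 → 0x52000004
  op=0x52000004>>25=0x29 ⇒ bra (J)
  imm@[24:0]=0x4 ⇒ #4
[10] 13 de 69 fe → 0x13de69fe
  op=0x13de69fe>>25=0x9 ⇒ andi (RI)
  rd@[24:22]=0x7 ⇒ sp
  imm@[21:0]=0x1e69fe ⇒ #1993214
[14] fb 30 00 00 → 0xfb300000
  op=0xfb300000>>25=0x7d ⇒ sub (RR)
  rd@[24:22]=0x4 ⇒ si
  rs@[21:19]=0x6 ⇒ bp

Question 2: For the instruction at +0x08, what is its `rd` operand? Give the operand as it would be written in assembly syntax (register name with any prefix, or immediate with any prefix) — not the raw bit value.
+0x08: 1c 00 00 00 ⇒ word 0x1c000000 (big)
  opcode bits[31:25]=0xe: psh/R
  rd: (w>>22)&0x7=0x0 → ax

ax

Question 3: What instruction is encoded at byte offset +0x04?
bra #0

@+04  big-endian(52 00 00 00) = 0x52000000
  top 7b → 0x29 → bra [J]
  [24:0] imm=0 = #0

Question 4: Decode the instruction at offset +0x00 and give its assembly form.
noop

+0x00: d6 00 00 00 ⇒ word 0xd6000000 (big)
  opcode bits[31:25]=0x6b: noop/N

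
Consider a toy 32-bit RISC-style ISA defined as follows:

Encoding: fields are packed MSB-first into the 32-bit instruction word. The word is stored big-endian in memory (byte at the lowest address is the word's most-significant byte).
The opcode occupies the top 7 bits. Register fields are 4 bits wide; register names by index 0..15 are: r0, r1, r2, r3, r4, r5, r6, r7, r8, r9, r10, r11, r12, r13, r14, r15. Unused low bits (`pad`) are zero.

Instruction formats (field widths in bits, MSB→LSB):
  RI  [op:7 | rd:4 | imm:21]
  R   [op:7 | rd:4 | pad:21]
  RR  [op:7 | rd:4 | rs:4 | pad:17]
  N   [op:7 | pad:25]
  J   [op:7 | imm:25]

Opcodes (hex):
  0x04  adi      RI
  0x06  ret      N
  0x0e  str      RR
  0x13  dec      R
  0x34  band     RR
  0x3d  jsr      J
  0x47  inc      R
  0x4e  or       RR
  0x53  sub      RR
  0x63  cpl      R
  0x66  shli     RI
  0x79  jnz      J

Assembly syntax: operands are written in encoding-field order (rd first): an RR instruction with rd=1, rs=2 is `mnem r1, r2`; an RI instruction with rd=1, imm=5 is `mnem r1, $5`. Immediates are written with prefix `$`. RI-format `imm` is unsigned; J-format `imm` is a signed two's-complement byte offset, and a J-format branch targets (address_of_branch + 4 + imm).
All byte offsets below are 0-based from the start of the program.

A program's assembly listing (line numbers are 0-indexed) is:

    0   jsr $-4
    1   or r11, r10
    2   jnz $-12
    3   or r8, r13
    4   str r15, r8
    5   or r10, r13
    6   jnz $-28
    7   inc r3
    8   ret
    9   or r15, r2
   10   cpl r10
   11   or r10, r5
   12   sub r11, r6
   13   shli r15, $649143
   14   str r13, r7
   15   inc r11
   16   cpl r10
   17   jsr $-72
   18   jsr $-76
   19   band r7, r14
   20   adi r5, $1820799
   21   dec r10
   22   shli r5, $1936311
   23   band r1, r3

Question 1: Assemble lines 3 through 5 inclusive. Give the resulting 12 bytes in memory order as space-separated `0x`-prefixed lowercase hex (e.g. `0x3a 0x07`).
line 3 (or): pack op=0x4e:7|rd=8:4|rs=13:4|pad=0:17 = 0x9d1a0000; big→ 9d 1a 00 00
line 4 (str): pack op=0xe:7|rd=15:4|rs=8:4|pad=0:17 = 0x1df00000; big→ 1d f0 00 00
line 5 (or): pack op=0x4e:7|rd=10:4|rs=13:4|pad=0:17 = 0x9d5a0000; big→ 9d 5a 00 00

0x9d 0x1a 0x00 0x00 0x1d 0xf0 0x00 0x00 0x9d 0x5a 0x00 0x00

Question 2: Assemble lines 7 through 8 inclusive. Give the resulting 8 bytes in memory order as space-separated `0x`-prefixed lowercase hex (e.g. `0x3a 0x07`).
L7: inc op=0x47:7|rd=3:4|pad=0:21 ⇒ 0x8e600000 ⇒ big 8e 60 00 00
L8: ret op=0x6:7|pad=0:25 ⇒ 0x0c000000 ⇒ big 0c 00 00 00

0x8e 0x60 0x00 0x00 0x0c 0x00 0x00 0x00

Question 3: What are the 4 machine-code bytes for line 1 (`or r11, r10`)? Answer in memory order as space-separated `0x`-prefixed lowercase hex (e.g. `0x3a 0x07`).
1. or fields op=0x4e:7|rd=11:4|rs=10:4|pad=0:17 → word 9d740000h → 9d 74 00 00

0x9d 0x74 0x00 0x00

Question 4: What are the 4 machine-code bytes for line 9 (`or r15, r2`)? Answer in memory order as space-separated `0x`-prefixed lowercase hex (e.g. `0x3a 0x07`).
0x9d 0xe4 0x00 0x00

line 9 (or): pack op=0x4e:7|rd=15:4|rs=2:4|pad=0:17 = 0x9de40000; big→ 9d e4 00 00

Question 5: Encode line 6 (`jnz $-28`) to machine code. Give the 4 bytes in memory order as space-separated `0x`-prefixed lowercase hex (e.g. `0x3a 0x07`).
0xf3 0xff 0xff 0xe4

line 6 (jnz): pack op=0x79:7|imm=-28:25 = 0xf3ffffe4; big→ f3 ff ff e4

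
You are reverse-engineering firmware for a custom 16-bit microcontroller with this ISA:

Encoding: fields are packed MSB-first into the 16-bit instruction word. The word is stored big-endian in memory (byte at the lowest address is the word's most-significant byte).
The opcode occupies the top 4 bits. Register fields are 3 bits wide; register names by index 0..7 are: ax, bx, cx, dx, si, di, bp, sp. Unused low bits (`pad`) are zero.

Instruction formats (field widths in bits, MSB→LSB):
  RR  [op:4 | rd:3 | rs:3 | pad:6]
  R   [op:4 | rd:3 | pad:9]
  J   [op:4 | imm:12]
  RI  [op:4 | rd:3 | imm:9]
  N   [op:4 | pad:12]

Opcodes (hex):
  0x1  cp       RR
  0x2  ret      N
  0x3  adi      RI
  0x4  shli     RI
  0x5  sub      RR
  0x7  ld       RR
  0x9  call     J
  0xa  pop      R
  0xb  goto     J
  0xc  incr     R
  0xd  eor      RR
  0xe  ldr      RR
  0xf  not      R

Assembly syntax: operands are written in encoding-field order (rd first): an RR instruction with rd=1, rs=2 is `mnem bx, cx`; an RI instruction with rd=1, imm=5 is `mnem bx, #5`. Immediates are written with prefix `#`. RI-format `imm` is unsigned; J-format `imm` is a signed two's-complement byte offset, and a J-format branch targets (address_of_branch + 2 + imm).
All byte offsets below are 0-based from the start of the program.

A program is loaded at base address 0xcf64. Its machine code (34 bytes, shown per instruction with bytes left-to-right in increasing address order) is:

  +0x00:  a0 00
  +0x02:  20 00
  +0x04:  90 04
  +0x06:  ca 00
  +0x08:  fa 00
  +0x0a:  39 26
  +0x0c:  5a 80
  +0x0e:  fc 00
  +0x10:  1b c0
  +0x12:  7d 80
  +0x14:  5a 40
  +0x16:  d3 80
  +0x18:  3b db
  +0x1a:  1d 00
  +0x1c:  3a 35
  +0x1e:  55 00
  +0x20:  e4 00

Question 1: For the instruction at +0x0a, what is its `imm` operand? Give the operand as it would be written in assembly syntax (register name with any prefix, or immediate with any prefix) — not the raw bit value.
#294

@+0a  big-endian(39 26) = 0x3926
  top 4b → 0x3 → adi [RI]
  rd@[11:9]=0x4 ⇒ si
  imm@[8:0]=0x126 ⇒ #294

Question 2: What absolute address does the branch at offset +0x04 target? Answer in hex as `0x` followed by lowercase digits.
0xcf6e

[04] 90 04 → 0x9004
  top 4b → 0x9 → call [J]
  imm@[11:0]=0x4 ⇒ #4
  target = base 0xcf64 + off 0x04 + 2 + imm 4 = 0xcf6e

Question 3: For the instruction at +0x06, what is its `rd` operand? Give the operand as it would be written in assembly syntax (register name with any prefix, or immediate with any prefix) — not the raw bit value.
di

+0x06: ca 00 ⇒ word 0xca00 (big)
  opcode bits[15:12]=0xc: incr/R
  rd: (w>>9)&0x7=0x5 → di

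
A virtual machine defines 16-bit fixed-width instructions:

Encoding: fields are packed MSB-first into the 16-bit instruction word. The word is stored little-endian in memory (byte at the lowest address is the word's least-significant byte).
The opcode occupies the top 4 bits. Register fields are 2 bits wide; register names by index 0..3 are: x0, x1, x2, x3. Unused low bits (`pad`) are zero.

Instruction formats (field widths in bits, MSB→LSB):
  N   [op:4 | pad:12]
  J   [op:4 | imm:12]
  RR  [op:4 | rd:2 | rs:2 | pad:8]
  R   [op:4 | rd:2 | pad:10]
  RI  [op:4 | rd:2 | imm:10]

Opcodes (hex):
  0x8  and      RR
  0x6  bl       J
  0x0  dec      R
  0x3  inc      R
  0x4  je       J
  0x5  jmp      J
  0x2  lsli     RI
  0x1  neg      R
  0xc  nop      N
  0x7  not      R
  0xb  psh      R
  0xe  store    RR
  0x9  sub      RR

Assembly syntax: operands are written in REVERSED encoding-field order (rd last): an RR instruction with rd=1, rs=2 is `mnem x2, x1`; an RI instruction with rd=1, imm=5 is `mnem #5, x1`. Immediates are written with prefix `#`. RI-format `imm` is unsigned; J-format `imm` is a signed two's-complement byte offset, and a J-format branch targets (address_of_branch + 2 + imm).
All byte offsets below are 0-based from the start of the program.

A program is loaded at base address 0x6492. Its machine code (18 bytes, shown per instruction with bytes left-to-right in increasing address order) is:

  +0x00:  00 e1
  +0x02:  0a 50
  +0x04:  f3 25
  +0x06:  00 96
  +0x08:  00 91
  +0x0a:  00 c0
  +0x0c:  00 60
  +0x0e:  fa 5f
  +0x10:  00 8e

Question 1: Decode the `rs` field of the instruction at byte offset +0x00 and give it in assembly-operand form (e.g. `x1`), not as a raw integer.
x1

+0x00: 00 e1 ⇒ word 0xe100 (little)
  top 4b → 0xe → store [RR]
  rd: (w>>10)&0x3=0x0 → x0
  rs: (w>>8)&0x3=0x1 → x1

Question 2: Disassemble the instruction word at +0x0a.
off 0x0a: read 00 c0 as little → 0xc000
  top 4b → 0xc → nop [N]

nop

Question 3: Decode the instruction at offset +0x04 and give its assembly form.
[04] f3 25 → 0x25f3
  opcode bits[15:12]=0x2: lsli/RI
  [11:10] rd=1 = x1
  [9:0] imm=499 = #499

lsli #499, x1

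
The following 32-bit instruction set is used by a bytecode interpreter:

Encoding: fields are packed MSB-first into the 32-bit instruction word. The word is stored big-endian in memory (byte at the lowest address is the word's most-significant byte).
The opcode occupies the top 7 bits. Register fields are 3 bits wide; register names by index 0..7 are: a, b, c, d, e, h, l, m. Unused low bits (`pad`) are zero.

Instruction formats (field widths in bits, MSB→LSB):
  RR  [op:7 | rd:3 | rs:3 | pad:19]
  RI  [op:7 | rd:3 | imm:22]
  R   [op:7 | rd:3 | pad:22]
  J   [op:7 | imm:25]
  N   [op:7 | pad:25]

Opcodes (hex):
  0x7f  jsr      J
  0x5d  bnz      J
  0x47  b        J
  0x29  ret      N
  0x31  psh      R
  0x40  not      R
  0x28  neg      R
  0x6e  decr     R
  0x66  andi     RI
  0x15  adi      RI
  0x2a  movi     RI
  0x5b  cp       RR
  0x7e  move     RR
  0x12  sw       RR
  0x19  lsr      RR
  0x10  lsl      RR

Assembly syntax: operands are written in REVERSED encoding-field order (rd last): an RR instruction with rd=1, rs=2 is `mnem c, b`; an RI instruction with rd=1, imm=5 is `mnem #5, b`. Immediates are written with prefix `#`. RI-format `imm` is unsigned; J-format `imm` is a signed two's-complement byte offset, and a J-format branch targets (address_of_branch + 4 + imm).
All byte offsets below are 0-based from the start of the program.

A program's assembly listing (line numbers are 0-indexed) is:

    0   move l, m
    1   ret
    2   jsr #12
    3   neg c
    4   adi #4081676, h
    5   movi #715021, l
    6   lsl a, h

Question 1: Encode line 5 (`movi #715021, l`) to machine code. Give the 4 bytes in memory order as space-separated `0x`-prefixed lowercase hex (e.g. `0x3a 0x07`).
line 5 (movi): pack op=0x2a:7|rd=6:3|imm=715021:22 = 0x558ae90d; big→ 55 8a e9 0d

0x55 0x8a 0xe9 0x0d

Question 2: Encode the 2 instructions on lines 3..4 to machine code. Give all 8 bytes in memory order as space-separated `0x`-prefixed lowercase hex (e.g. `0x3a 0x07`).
0x50 0x80 0x00 0x00 0x2b 0x7e 0x48 0x0c

line 3 (neg): pack op=0x28:7|rd=2:3|pad=0:22 = 0x50800000; big→ 50 80 00 00
line 4 (adi): pack op=0x15:7|rd=5:3|imm=4081676:22 = 0x2b7e480c; big→ 2b 7e 48 0c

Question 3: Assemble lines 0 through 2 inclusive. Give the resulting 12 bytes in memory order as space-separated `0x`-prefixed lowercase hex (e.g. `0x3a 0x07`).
0. move fields op=0x7e:7|rd=7:3|rs=6:3|pad=0:19 → word fdf00000h → fd f0 00 00
1. ret fields op=0x29:7|pad=0:25 → word 52000000h → 52 00 00 00
2. jsr fields op=0x7f:7|imm=12:25 → word fe00000ch → fe 00 00 0c

0xfd 0xf0 0x00 0x00 0x52 0x00 0x00 0x00 0xfe 0x00 0x00 0x0c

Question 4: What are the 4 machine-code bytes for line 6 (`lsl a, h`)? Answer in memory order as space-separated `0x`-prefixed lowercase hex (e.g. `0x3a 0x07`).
0x21 0x40 0x00 0x00

L6: lsl op=0x10:7|rd=5:3|rs=0:3|pad=0:19 ⇒ 0x21400000 ⇒ big 21 40 00 00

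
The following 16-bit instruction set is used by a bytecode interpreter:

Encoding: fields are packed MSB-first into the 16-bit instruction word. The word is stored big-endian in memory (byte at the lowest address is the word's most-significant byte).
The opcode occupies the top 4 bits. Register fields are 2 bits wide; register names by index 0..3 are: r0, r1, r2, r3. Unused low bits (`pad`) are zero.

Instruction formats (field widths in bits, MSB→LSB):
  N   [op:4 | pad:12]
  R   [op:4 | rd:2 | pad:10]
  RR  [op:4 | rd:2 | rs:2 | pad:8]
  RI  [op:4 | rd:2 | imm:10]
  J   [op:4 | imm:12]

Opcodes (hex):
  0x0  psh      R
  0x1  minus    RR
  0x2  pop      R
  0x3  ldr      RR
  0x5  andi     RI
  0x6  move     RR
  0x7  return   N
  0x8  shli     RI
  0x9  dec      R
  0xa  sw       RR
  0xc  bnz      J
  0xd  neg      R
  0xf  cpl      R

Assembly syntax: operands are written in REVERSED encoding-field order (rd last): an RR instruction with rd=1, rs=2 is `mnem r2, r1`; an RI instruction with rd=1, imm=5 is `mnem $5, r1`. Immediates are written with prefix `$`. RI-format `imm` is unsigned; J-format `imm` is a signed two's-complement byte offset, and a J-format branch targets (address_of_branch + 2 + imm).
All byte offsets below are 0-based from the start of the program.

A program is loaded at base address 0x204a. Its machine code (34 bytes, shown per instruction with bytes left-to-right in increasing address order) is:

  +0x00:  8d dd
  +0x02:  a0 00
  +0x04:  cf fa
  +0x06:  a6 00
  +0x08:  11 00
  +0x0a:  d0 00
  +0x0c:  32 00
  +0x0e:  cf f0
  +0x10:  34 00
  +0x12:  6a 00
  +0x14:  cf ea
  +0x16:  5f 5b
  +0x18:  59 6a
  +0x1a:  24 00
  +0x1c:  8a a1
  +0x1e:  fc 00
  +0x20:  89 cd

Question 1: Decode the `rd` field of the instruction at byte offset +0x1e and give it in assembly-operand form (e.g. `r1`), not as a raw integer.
r3

off 0x1e: read fc 00 as big → 0xfc00
  opcode bits[15:12]=0xf: cpl/R
  rd: (w>>10)&0x3=0x3 → r3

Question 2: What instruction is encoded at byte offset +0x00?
@+00  big-endian(8d dd) = 0x8ddd
  op=0x8ddd>>12=0x8 ⇒ shli (RI)
  rd: (w>>10)&0x3=0x3 → r3
  imm: (w>>0)&0x3ff=0x1dd → $477

shli $477, r3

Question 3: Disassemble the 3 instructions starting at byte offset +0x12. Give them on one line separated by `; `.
@+12  big-endian(6a 00) = 0x6a00
  opcode bits[15:12]=0x6: move/RR
  [11:10] rd=2 = r2
  [9:8] rs=2 = r2
@+14  big-endian(cf ea) = 0xcfea
  opcode bits[15:12]=0xc: bnz/J
  [11:0] imm=4074 (s12→-22) = $-22
@+16  big-endian(5f 5b) = 0x5f5b
  opcode bits[15:12]=0x5: andi/RI
  [11:10] rd=3 = r3
  [9:0] imm=859 = $859

move r2, r2; bnz $-22; andi $859, r3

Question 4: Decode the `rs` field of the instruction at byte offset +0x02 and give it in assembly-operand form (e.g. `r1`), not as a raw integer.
off 0x02: read a0 00 as big → 0xa000
  op=0xa000>>12=0xa ⇒ sw (RR)
  rd@[11:10]=0x0 ⇒ r0
  rs@[9:8]=0x0 ⇒ r0

r0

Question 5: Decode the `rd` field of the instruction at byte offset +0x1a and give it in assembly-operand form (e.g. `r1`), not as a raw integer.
+0x1a: 24 00 ⇒ word 0x2400 (big)
  opcode bits[15:12]=0x2: pop/R
  [11:10] rd=1 = r1

r1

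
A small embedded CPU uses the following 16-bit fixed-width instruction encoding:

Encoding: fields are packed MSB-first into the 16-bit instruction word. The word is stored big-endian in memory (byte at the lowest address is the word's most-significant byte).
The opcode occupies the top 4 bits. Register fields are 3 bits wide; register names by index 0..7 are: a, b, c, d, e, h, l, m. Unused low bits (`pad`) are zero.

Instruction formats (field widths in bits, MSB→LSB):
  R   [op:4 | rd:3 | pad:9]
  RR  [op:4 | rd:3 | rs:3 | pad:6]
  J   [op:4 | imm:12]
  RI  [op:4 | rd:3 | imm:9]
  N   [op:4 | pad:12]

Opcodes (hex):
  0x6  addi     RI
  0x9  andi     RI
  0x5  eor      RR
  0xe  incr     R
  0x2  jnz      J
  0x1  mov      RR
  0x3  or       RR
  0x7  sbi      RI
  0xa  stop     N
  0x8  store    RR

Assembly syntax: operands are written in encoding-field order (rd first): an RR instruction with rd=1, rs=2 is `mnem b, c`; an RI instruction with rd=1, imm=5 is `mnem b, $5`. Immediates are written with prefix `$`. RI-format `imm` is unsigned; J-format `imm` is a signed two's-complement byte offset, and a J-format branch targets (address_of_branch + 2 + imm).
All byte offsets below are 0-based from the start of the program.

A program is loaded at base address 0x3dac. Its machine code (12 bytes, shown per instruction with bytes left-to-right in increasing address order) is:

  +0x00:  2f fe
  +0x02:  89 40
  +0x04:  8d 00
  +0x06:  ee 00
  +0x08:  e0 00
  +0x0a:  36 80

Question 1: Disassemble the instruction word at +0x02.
store e, h

+0x02: 89 40 ⇒ word 0x8940 (big)
  top 4b → 0x8 → store [RR]
  rd@[11:9]=0x4 ⇒ e
  rs@[8:6]=0x5 ⇒ h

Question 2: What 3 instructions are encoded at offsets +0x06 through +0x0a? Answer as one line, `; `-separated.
incr m; incr a; or d, c

off 0x06: read ee 00 as big → 0xee00
  top 4b → 0xe → incr [R]
  [11:9] rd=7 = m
off 0x08: read e0 00 as big → 0xe000
  top 4b → 0xe → incr [R]
  [11:9] rd=0 = a
off 0x0a: read 36 80 as big → 0x3680
  top 4b → 0x3 → or [RR]
  [11:9] rd=3 = d
  [8:6] rs=2 = c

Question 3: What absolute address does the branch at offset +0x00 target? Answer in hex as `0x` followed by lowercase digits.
0x3dac

[00] 2f fe → 0x2ffe
  top 4b → 0x2 → jnz [J]
  imm: (w>>0)&0xfff=0xffe (s12→-2) → $-2
  target = base 0x3dac + off 0x00 + 2 + imm -2 = 0x3dac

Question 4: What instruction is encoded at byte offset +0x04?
store l, e

[04] 8d 00 → 0x8d00
  opcode bits[15:12]=0x8: store/RR
  [11:9] rd=6 = l
  [8:6] rs=4 = e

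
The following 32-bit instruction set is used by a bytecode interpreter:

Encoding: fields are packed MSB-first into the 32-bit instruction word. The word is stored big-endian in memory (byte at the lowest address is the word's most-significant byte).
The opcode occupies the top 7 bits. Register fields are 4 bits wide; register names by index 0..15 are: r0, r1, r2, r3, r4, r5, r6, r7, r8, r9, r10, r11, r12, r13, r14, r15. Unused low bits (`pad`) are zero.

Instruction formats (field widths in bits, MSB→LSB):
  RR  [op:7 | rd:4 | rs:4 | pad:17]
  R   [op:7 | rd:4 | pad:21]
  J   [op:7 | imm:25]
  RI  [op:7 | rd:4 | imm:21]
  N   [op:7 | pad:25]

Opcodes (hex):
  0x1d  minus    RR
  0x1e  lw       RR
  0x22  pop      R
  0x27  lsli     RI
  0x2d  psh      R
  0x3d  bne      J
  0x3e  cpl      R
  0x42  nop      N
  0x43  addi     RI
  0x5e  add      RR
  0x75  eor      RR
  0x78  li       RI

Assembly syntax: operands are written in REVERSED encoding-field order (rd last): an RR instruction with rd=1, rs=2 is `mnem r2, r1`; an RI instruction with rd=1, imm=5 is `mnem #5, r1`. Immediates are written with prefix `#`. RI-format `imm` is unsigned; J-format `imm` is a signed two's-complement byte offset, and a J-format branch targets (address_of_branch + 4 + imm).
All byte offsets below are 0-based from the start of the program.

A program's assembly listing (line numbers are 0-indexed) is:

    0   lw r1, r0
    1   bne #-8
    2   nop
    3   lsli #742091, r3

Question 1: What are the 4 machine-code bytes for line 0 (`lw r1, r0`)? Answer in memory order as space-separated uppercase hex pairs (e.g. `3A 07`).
0. lw fields op=0x1e:7|rd=0:4|rs=1:4|pad=0:17 → word 3c020000h → 3c 02 00 00

3C 02 00 00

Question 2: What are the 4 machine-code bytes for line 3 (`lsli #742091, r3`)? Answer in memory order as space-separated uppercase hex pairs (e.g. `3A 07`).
line 3 (lsli): pack op=0x27:7|rd=3:4|imm=742091:21 = 0x4e6b52cb; big→ 4e 6b 52 cb

4E 6B 52 CB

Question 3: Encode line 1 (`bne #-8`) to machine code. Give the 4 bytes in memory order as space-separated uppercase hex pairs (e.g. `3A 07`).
line 1 (bne): pack op=0x3d:7|imm=-8:25 = 0x7bfffff8; big→ 7b ff ff f8

7B FF FF F8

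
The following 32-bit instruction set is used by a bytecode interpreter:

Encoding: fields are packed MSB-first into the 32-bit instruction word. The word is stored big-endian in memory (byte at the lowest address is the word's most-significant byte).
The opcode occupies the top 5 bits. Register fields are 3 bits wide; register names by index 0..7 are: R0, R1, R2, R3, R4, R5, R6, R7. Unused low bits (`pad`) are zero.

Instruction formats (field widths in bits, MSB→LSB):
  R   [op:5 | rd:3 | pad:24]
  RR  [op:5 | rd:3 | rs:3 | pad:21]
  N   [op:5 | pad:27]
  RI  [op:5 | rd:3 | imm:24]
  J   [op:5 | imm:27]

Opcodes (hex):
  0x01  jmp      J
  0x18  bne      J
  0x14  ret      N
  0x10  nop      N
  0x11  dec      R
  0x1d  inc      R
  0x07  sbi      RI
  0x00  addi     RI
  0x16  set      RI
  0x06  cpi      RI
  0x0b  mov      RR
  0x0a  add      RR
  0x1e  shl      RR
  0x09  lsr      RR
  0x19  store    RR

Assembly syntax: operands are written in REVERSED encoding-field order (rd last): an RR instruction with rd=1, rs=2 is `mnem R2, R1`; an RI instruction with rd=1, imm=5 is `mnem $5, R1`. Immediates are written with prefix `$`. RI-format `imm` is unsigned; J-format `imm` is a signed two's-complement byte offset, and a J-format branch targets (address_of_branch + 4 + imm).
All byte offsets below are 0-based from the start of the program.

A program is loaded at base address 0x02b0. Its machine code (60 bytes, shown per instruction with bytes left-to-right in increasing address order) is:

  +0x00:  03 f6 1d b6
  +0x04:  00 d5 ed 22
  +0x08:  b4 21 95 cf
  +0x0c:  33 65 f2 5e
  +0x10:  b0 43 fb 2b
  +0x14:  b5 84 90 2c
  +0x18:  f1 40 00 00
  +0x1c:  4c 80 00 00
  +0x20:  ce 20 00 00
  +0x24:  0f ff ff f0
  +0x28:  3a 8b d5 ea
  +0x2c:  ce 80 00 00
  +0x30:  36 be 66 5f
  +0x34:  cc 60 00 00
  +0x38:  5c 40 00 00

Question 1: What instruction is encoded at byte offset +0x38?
@+38  big-endian(5c 40 00 00) = 0x5c400000
  op=0x5c400000>>27=0xb ⇒ mov (RR)
  rd: (w>>24)&0x7=0x4 → R4
  rs: (w>>21)&0x7=0x2 → R2

mov R2, R4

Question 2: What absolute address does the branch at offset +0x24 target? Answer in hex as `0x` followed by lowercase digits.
+0x24: 0f ff ff f0 ⇒ word 0x0ffffff0 (big)
  op=0x0ffffff0>>27=0x1 ⇒ jmp (J)
  imm: (w>>0)&0x7ffffff=0x7fffff0 (s27→-16) → $-16
  target = base 0x02b0 + off 0x24 + 4 + imm -16 = 0x02c8

0x02c8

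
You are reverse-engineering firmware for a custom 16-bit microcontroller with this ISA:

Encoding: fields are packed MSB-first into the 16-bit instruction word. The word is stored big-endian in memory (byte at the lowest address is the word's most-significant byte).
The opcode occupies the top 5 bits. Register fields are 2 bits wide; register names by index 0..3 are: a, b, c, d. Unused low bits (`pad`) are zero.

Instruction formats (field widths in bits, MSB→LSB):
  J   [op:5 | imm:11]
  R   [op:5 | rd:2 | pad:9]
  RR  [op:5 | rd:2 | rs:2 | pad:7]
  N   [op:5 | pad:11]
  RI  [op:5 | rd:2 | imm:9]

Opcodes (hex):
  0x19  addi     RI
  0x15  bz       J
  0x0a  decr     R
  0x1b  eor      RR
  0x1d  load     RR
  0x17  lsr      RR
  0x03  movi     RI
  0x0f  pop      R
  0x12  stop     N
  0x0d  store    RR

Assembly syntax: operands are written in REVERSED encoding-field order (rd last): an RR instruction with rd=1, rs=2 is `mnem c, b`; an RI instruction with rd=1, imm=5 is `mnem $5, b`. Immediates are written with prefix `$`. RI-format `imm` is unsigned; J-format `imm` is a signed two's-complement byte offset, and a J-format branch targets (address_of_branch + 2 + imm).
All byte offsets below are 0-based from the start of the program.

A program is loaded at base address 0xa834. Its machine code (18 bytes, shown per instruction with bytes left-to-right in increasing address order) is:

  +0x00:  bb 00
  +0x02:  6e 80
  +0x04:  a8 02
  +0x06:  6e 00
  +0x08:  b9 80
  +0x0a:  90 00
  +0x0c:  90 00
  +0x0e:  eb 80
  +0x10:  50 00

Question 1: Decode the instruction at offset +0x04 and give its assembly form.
[04] a8 02 → 0xa802
  op=0xa802>>11=0x15 ⇒ bz (J)
  imm@[10:0]=0x2 ⇒ $2

bz $2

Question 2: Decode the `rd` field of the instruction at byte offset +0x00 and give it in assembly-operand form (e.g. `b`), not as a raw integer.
b

[00] bb 00 → 0xbb00
  top 5b → 0x17 → lsr [RR]
  [10:9] rd=1 = b
  [8:7] rs=2 = c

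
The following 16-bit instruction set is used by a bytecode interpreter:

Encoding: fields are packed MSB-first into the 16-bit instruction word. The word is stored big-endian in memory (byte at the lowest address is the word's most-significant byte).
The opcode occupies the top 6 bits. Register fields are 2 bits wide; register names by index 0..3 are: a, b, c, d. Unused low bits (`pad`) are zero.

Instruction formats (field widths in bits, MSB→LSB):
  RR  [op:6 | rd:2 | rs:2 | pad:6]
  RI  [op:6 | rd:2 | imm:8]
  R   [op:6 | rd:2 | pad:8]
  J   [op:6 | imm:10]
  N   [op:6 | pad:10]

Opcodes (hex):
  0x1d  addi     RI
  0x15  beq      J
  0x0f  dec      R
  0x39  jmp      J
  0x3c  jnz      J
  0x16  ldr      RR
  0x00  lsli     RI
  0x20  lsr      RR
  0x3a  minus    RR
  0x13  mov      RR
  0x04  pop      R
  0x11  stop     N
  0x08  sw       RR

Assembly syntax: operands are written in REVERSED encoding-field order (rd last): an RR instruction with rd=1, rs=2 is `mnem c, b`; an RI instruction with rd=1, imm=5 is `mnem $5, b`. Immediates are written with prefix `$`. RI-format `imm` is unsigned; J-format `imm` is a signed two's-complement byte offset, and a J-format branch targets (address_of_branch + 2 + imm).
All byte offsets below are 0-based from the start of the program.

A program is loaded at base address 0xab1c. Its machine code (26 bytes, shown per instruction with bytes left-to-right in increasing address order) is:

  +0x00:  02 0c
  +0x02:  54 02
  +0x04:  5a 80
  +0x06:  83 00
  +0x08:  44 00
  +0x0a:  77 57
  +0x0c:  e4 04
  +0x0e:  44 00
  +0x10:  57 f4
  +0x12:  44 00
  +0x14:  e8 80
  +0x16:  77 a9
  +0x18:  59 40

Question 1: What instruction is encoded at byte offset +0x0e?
stop

+0x0e: 44 00 ⇒ word 0x4400 (big)
  opcode bits[15:10]=0x11: stop/N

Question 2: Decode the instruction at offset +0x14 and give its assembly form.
minus c, a

[14] e8 80 → 0xe880
  op=0xe880>>10=0x3a ⇒ minus (RR)
  [9:8] rd=0 = a
  [7:6] rs=2 = c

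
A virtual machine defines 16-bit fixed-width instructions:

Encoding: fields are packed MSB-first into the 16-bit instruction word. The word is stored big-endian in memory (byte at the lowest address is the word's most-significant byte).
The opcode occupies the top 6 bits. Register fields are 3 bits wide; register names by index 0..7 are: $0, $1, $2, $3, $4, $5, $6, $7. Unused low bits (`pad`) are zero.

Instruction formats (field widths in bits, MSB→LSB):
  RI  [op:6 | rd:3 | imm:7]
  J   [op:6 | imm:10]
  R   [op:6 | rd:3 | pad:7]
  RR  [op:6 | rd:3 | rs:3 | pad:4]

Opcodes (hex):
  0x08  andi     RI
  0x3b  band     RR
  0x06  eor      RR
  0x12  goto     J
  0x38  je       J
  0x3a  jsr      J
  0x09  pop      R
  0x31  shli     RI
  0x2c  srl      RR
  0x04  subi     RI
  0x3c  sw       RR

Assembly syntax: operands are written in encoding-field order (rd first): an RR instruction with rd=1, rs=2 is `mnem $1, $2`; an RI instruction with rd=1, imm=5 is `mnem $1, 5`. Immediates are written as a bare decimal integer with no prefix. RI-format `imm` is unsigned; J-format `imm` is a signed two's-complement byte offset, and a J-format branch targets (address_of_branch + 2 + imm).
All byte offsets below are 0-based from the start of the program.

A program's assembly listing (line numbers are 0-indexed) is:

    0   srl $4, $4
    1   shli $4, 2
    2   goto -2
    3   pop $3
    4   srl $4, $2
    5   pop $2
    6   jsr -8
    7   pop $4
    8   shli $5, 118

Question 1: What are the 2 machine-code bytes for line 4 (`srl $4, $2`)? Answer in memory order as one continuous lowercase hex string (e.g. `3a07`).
4. srl fields op=0x2c:6|rd=4:3|rs=2:3|pad=0:4 → word b220h → b2 20

b220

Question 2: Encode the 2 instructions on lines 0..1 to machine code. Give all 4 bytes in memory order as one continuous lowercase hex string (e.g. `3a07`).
L0: srl op=0x2c:6|rd=4:3|rs=4:3|pad=0:4 ⇒ 0xb240 ⇒ big b2 40
L1: shli op=0x31:6|rd=4:3|imm=2:7 ⇒ 0xc602 ⇒ big c6 02

b240c602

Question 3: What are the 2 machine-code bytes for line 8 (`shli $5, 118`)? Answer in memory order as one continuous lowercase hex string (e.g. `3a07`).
8. shli fields op=0x31:6|rd=5:3|imm=118:7 → word c6f6h → c6 f6

c6f6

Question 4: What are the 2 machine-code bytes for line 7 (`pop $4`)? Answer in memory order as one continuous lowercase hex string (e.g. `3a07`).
L7: pop op=0x9:6|rd=4:3|pad=0:7 ⇒ 0x2600 ⇒ big 26 00

2600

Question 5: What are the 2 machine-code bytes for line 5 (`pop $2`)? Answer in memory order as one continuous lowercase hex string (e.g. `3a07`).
line 5 (pop): pack op=0x9:6|rd=2:3|pad=0:7 = 0x2500; big→ 25 00

2500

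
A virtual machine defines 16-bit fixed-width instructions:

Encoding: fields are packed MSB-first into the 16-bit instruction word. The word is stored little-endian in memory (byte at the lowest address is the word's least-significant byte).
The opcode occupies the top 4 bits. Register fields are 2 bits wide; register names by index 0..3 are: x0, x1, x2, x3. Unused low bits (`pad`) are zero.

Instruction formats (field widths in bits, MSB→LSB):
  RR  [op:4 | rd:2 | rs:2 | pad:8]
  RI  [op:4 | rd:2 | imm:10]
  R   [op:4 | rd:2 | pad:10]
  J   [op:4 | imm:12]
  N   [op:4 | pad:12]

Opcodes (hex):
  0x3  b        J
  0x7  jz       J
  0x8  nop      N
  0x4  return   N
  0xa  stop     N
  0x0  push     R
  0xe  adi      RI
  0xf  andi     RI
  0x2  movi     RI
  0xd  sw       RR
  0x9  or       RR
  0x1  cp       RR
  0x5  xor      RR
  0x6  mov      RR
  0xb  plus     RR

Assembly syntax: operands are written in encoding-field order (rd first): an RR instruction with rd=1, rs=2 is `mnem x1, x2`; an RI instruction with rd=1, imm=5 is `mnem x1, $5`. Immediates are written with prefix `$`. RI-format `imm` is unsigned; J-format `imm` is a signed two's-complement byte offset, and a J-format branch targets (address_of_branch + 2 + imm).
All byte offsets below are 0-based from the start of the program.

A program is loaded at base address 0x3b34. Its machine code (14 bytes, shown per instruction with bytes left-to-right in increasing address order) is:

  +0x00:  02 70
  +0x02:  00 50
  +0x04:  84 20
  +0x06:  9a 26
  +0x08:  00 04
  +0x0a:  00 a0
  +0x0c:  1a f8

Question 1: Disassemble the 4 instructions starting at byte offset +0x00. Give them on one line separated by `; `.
jz $2; xor x0, x0; movi x0, $132; movi x1, $666

@+00  little-endian(02 70) = 0x7002
  opcode bits[15:12]=0x7: jz/J
  [11:0] imm=2 = $2
@+02  little-endian(00 50) = 0x5000
  opcode bits[15:12]=0x5: xor/RR
  [11:10] rd=0 = x0
  [9:8] rs=0 = x0
@+04  little-endian(84 20) = 0x2084
  opcode bits[15:12]=0x2: movi/RI
  [11:10] rd=0 = x0
  [9:0] imm=132 = $132
@+06  little-endian(9a 26) = 0x269a
  opcode bits[15:12]=0x2: movi/RI
  [11:10] rd=1 = x1
  [9:0] imm=666 = $666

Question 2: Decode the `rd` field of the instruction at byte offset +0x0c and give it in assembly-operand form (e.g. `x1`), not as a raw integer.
[0c] 1a f8 → 0xf81a
  opcode bits[15:12]=0xf: andi/RI
  [11:10] rd=2 = x2
  [9:0] imm=26 = $26

x2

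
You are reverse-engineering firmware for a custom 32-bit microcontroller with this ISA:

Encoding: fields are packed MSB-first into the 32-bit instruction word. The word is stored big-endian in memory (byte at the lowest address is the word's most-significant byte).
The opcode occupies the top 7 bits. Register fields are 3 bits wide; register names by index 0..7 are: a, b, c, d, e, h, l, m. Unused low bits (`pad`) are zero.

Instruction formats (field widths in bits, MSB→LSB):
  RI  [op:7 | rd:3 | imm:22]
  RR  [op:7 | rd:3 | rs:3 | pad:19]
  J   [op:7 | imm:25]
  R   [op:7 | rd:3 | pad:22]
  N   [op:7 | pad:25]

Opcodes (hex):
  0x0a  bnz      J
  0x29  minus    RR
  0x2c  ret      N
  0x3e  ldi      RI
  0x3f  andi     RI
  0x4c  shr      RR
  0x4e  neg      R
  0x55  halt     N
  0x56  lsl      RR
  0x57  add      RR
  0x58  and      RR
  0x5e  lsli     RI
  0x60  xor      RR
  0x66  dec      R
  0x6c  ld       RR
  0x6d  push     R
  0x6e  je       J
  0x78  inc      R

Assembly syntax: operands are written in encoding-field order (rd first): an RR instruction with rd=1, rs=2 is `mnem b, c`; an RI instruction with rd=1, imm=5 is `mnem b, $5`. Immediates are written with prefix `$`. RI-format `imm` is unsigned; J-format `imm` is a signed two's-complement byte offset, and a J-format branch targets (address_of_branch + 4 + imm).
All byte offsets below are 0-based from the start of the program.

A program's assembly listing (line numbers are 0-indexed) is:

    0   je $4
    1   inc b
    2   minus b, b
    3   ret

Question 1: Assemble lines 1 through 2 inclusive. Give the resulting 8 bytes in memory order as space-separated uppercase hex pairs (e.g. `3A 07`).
1. inc fields op=0x78:7|rd=1:3|pad=0:22 → word f0400000h → f0 40 00 00
2. minus fields op=0x29:7|rd=1:3|rs=1:3|pad=0:19 → word 52480000h → 52 48 00 00

F0 40 00 00 52 48 00 00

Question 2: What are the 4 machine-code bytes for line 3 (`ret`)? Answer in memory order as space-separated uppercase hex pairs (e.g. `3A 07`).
58 00 00 00

line 3 (ret): pack op=0x2c:7|pad=0:25 = 0x58000000; big→ 58 00 00 00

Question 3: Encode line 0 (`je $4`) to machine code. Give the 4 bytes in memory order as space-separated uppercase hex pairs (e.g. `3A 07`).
line 0 (je): pack op=0x6e:7|imm=4:25 = 0xdc000004; big→ dc 00 00 04

DC 00 00 04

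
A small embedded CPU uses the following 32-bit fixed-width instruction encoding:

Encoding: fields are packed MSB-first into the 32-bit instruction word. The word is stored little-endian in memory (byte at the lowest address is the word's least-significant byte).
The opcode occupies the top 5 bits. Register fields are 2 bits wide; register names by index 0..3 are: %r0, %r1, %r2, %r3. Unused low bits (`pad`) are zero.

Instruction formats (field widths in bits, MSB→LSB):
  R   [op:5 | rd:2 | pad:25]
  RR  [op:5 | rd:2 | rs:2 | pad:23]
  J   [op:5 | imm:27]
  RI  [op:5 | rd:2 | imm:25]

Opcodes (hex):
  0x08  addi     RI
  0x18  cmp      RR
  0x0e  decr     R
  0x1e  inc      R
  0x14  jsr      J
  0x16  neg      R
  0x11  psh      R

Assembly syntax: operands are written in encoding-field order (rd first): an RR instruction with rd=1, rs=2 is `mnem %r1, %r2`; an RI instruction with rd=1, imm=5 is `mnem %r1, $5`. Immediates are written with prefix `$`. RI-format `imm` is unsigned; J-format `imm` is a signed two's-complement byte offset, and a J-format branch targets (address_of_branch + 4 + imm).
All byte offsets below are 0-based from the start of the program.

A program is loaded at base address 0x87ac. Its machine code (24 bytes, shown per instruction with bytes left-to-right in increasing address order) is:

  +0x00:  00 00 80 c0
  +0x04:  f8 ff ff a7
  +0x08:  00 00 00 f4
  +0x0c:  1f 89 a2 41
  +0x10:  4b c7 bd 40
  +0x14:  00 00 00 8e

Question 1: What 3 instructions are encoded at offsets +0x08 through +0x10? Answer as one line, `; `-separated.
inc %r2; addi %r0, $27429151; addi %r0, $12437323

[08] 00 00 00 f4 → 0xf4000000
  opcode bits[31:27]=0x1e: inc/R
  rd: (w>>25)&0x3=0x2 → %r2
[0c] 1f 89 a2 41 → 0x41a2891f
  opcode bits[31:27]=0x8: addi/RI
  rd: (w>>25)&0x3=0x0 → %r0
  imm: (w>>0)&0x1ffffff=0x1a2891f → $27429151
[10] 4b c7 bd 40 → 0x40bdc74b
  opcode bits[31:27]=0x8: addi/RI
  rd: (w>>25)&0x3=0x0 → %r0
  imm: (w>>0)&0x1ffffff=0xbdc74b → $12437323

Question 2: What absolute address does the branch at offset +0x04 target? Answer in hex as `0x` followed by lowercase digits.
[04] f8 ff ff a7 → 0xa7fffff8
  top 5b → 0x14 → jsr [J]
  imm@[26:0]=0x7fffff8 (s27→-8) ⇒ $-8
  target = base 0x87ac + off 0x04 + 4 + imm -8 = 0x87ac

0x87ac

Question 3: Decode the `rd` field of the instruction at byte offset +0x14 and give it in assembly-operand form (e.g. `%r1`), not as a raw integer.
%r3

[14] 00 00 00 8e → 0x8e000000
  top 5b → 0x11 → psh [R]
  [26:25] rd=3 = %r3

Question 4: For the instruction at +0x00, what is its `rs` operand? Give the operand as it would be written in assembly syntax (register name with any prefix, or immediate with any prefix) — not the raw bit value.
off 0x00: read 00 00 80 c0 as little → 0xc0800000
  top 5b → 0x18 → cmp [RR]
  rd: (w>>25)&0x3=0x0 → %r0
  rs: (w>>23)&0x3=0x1 → %r1

%r1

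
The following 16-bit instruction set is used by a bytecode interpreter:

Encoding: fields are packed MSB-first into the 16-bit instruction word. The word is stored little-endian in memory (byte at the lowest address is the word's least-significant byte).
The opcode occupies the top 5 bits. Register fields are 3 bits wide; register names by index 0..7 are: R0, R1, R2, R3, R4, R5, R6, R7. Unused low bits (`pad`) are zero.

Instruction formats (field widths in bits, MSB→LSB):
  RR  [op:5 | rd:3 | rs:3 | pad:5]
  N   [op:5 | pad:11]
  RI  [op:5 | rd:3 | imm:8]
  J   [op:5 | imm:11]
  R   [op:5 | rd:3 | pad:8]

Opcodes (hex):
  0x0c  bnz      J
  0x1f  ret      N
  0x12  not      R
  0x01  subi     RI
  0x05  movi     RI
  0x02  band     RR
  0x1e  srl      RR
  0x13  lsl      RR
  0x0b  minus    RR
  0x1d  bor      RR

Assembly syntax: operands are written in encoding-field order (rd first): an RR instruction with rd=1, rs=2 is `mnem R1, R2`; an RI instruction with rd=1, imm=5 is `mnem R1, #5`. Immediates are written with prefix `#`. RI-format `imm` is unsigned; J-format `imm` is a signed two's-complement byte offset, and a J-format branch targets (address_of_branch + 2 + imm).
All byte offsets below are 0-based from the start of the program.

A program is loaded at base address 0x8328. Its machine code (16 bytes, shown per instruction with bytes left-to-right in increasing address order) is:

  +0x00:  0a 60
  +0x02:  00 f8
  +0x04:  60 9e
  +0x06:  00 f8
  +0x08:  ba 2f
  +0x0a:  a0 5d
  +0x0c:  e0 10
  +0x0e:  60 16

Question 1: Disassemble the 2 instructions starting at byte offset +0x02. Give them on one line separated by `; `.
ret; lsl R6, R3

+0x02: 00 f8 ⇒ word 0xf800 (little)
  op=0xf800>>11=0x1f ⇒ ret (N)
+0x04: 60 9e ⇒ word 0x9e60 (little)
  op=0x9e60>>11=0x13 ⇒ lsl (RR)
  [10:8] rd=6 = R6
  [7:5] rs=3 = R3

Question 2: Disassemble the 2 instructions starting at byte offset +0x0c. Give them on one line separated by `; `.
band R0, R7; band R6, R3

@+0c  little-endian(e0 10) = 0x10e0
  op=0x10e0>>11=0x2 ⇒ band (RR)
  rd: (w>>8)&0x7=0x0 → R0
  rs: (w>>5)&0x7=0x7 → R7
@+0e  little-endian(60 16) = 0x1660
  op=0x1660>>11=0x2 ⇒ band (RR)
  rd: (w>>8)&0x7=0x6 → R6
  rs: (w>>5)&0x7=0x3 → R3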